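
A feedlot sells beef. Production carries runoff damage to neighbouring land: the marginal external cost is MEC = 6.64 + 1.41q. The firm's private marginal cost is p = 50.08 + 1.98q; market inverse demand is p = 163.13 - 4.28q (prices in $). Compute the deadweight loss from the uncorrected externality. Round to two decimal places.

Market equilibrium (private): 50.08 + 1.98q = 163.13 - 4.28q → q_m = 18.0591.
Social marginal cost = private MC + MEC = 56.72 + 3.39q.
Set SMC = demand: 56.72 + 3.39q = 163.13 - 4.28q → q* = 13.8735.
Between q* and q_m the wedge SMC − demand runs linearly from 0 to MEC(q_m), so the loss is a triangle.
DWL = ½ × 4.1856 × 32.1033 = 67.1858.

DWL = $67.19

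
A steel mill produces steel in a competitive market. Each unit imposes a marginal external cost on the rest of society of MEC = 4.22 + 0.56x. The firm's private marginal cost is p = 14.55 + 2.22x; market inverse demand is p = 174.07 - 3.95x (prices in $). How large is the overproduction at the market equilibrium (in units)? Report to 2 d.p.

Market equilibrium (private): 14.55 + 2.22x = 174.07 - 3.95x → x_m = 25.8541.
Social marginal cost = private MC + MEC = 18.77 + 2.78x.
Set SMC = demand: 18.77 + 2.78x = 174.07 - 3.95x → x* = 23.0758.
Gap = |25.8541 − 23.0758| = 2.7783.

2.78 units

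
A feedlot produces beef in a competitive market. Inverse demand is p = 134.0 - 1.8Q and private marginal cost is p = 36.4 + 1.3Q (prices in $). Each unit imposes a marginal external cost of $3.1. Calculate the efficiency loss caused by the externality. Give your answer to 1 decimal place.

DWL = $1.6

Market equilibrium (private): 36.4 + 1.3Q = 134.0 - 1.8Q → Q_m = 31.4839.
Social marginal cost = private MC + MEC = 39.5 + 1.3Q.
Set SMC = demand: 39.5 + 1.3Q = 134.0 - 1.8Q → Q* = 30.4839.
Height of the DWL triangle at Q_m is SMC(Q_m) − demand(Q_m) = MEC(Q_m) = 3.1000.
DWL = ½ × 1.0000 × 3.1000 = 1.5500.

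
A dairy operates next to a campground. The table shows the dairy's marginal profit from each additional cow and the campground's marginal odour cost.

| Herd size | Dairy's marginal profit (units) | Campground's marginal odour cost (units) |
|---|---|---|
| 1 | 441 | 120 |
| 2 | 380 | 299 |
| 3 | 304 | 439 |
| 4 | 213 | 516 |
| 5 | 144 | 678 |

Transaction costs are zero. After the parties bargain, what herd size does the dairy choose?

2

Bargaining reaches the level where marginal profit last exceeds marginal odour cost.
That holds through level 2 (380 ≥ 299) but not at 3 (304 < 439).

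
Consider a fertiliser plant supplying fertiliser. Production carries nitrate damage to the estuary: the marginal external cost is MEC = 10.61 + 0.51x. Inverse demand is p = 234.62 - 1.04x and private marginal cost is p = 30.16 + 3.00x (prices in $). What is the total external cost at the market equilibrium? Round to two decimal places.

Market equilibrium (private): 30.16 + 3.00x = 234.62 - 1.04x → x_m = 50.6089.
Total external cost = ∫₀^{x_m} (10.61 + 0.51x) dx = 10.61×50.6089 + ½×0.51×50.6089² = 1190.0819.

$1190.08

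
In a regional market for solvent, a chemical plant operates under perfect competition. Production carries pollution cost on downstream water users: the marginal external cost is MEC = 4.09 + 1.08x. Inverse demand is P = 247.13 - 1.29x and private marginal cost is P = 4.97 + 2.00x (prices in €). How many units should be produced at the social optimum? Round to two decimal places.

Social marginal cost = private MC + MEC = 9.06 + 3.08x.
Set SMC = demand: 9.06 + 3.08x = 247.13 - 1.29x → x* = 54.4783.

x* = 54.48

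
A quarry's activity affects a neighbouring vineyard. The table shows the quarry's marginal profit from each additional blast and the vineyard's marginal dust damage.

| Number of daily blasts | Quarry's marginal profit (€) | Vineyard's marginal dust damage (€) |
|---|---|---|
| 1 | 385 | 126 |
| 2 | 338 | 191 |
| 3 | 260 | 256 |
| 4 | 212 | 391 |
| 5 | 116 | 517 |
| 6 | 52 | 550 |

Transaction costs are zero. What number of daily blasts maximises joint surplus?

3

Bargaining reaches the level where marginal profit last exceeds marginal dust damage.
That holds through level 3 (260 ≥ 256) but not at 4 (212 < 391).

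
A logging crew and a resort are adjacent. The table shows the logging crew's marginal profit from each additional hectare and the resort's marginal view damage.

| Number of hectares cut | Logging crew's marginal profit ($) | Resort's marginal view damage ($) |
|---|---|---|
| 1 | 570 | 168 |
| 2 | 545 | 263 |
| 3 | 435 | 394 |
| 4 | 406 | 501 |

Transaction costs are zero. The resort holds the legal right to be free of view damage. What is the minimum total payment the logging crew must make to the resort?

Efficient level: marginal profit ≥ marginal view damage through level 3, so k* = 3.
With the resort holding the right, the logging crew must at least compensate total damage at k*: 168 + 263 + 394 = 825.

$825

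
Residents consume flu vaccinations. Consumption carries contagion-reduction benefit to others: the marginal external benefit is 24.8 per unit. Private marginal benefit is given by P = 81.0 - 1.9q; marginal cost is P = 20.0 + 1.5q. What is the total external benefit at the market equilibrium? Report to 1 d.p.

Market equilibrium (private): 20.0 + 1.5q = 81.0 - 1.9q → q_m = 17.9412.
Total external benefit = MEB × q_m = 24.8 × 17.9412 = 444.9418.

444.9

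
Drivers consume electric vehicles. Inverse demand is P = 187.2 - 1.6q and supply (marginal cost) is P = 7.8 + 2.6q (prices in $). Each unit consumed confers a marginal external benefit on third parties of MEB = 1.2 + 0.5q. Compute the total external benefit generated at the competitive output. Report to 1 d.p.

Market equilibrium (private): 7.8 + 2.6q = 187.2 - 1.6q → q_m = 42.7143.
Total external benefit = ∫₀^{q_m} (1.2 + 0.5q) dq = 1.2×42.7143 + ½×0.5×42.7143² = 507.3850.

$507.4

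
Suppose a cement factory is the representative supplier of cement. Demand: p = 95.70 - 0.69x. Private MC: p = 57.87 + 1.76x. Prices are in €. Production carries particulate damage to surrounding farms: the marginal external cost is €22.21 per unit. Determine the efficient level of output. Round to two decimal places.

Social marginal cost = private MC + MEC = 80.08 + 1.76x.
Set SMC = demand: 80.08 + 1.76x = 95.70 - 0.69x → x* = 6.3755.

x* = 6.38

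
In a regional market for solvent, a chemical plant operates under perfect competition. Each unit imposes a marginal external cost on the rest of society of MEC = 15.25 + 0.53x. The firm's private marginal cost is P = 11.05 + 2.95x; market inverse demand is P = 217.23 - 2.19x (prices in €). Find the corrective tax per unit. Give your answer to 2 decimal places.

Social marginal cost = private MC + MEC = 26.30 + 3.48x.
Set SMC = demand: 26.30 + 3.48x = 217.23 - 2.19x → x* = 33.6737.
The Pigouvian tax equals MEC at x*: 15.25 + 0.53×33.6737 = 33.0971.

tax = €33.10 per unit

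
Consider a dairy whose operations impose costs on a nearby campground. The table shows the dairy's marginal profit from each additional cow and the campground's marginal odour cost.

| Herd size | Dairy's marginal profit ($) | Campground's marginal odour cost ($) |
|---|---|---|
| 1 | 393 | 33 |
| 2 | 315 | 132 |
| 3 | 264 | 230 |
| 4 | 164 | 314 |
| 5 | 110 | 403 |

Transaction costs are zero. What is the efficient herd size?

Bargaining reaches the level where marginal profit last exceeds marginal odour cost.
That holds through level 3 (264 ≥ 230) but not at 4 (164 < 314).

3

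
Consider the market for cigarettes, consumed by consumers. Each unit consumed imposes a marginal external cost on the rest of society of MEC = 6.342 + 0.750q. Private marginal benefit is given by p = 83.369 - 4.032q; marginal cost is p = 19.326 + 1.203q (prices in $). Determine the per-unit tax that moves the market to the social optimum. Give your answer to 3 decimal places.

tax = $13.573 per unit

Social marginal benefit = demand − MEC = 77.027 - 4.782q.
Set SMB = MC: 77.027 - 4.782q = 19.326 + 1.203q → q* = 9.6409.
The Pigouvian tax equals MEC at q*: 6.342 + 0.750×9.6409 = 13.5727.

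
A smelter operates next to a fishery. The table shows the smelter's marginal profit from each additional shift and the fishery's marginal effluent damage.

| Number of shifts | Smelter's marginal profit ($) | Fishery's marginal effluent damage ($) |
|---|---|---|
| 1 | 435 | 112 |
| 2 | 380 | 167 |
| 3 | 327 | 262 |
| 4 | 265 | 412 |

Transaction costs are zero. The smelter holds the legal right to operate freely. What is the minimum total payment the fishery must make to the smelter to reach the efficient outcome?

$265

Left alone the smelter would choose level 4 (marginal profit stays positive).
Efficient level: k* = 3 (marginal profit ≥ marginal effluent damage through 3).
The fishery must at least cover the smelter's forgone profit from cutting 4→3: 265 = 265.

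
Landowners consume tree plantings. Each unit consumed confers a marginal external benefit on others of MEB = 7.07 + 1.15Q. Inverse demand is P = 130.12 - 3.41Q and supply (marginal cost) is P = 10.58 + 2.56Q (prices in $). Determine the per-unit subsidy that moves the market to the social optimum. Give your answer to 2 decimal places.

Social marginal benefit = demand + MEB = 137.19 - 2.26Q.
Set SMB = MC: 137.19 - 2.26Q = 10.58 + 2.56Q → Q* = 26.2676.
The Pigouvian subsidy equals MEB at Q*: 7.07 + 1.15×26.2676 = 37.2777.

subsidy = $37.28 per unit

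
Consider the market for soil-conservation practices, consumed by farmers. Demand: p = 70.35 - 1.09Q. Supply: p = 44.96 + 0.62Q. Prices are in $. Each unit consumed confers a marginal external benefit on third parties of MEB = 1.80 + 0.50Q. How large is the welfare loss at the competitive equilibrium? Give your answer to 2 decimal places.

Market equilibrium (private): 44.96 + 0.62Q = 70.35 - 1.09Q → Q_m = 14.8480.
Social marginal benefit = demand + MEB = 72.15 - 0.59Q.
Set SMB = MC: 72.15 - 0.59Q = 44.96 + 0.62Q → Q* = 22.4711.
Between Q* and Q_m the wedge SMB − MC runs linearly from 0 to MEB(Q_m), so the loss is a triangle.
DWL = ½ × 7.6231 × 9.2240 = 35.1577.

DWL = $35.16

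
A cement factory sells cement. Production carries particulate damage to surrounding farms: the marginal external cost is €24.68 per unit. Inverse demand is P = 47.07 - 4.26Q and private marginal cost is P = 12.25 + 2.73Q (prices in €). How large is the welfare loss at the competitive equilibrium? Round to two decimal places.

Market equilibrium (private): 12.25 + 2.73Q = 47.07 - 4.26Q → Q_m = 4.9814.
Social marginal cost = private MC + MEC = 36.93 + 2.73Q.
Set SMC = demand: 36.93 + 2.73Q = 47.07 - 4.26Q → Q* = 1.4506.
The loss is the area between SMC and demand from Q* to Q_m; with linear curves that's a triangle of height MEC(Q_m).
DWL = ½ × 3.5308 × 24.6800 = 43.5701.

DWL = €43.57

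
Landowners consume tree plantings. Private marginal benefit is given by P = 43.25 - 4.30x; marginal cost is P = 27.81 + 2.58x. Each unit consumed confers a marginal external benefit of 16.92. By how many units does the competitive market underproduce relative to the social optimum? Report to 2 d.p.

Market equilibrium (private): 27.81 + 2.58x = 43.25 - 4.30x → x_m = 2.2442.
Social marginal benefit = demand + MEB = 60.17 - 4.30x.
Set SMB = MC: 60.17 - 4.30x = 27.81 + 2.58x → x* = 4.7035.
Gap = |2.2442 − 4.7035| = 2.4593.

2.46 units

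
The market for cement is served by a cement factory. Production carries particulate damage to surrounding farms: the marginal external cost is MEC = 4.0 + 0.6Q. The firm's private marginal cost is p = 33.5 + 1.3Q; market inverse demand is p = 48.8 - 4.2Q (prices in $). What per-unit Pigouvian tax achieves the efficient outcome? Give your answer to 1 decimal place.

Social marginal cost = private MC + MEC = 37.5 + 1.9Q.
Set SMC = demand: 37.5 + 1.9Q = 48.8 - 4.2Q → Q* = 1.8525.
The Pigouvian tax equals MEC at Q*: 4.0 + 0.6×1.8525 = 5.1115.

tax = $5.1 per unit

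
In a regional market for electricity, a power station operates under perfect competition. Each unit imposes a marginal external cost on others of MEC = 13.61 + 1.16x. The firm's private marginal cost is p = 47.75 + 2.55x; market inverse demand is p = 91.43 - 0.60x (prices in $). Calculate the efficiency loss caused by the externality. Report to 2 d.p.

Market equilibrium (private): 47.75 + 2.55x = 91.43 - 0.60x → x_m = 13.8667.
Social marginal cost = private MC + MEC = 61.36 + 3.71x.
Set SMC = demand: 61.36 + 3.71x = 91.43 - 0.60x → x* = 6.9768.
Between x* and x_m the wedge SMC − demand runs linearly from 0 to MEC(x_m), so the loss is a triangle.
DWL = ½ × 6.8899 × 29.6953 = 102.2988.

DWL = $102.30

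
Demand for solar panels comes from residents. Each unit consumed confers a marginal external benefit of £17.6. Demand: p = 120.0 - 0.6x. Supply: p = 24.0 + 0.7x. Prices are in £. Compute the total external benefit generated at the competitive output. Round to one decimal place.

£1299.7

Market equilibrium (private): 24.0 + 0.7x = 120.0 - 0.6x → x_m = 73.8462.
Total external benefit = MEB × x_m = 17.6 × 73.8462 = 1299.6931.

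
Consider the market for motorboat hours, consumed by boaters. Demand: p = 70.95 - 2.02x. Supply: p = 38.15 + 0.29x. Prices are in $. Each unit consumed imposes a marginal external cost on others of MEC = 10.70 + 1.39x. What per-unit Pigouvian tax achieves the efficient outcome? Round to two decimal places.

tax = $19.00 per unit

Social marginal benefit = demand − MEC = 60.25 - 3.41x.
Set SMB = MC: 60.25 - 3.41x = 38.15 + 0.29x → x* = 5.9730.
The Pigouvian tax equals MEC at x*: 10.70 + 1.39×5.9730 = 19.0025.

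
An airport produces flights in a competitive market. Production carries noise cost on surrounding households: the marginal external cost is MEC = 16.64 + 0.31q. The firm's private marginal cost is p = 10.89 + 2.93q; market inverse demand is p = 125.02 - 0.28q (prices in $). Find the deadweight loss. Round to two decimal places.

Market equilibrium (private): 10.89 + 2.93q = 125.02 - 0.28q → q_m = 35.5545.
Social marginal cost = private MC + MEC = 27.53 + 3.24q.
Set SMC = demand: 27.53 + 3.24q = 125.02 - 0.28q → q* = 27.6960.
Between q* and q_m the wedge SMC − demand runs linearly from 0 to MEC(q_m), so the loss is a triangle.
DWL = ½ × 7.8585 × 27.6619 = 108.6905.

DWL = $108.69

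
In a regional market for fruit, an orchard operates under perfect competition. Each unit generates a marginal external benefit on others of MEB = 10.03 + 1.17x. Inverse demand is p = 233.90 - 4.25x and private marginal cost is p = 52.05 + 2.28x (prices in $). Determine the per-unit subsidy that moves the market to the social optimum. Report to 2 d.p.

Social marginal cost = private MC − MEB = 42.02 + 1.11x.
Set SMC = demand: 42.02 + 1.11x = 233.90 - 4.25x → x* = 35.7985.
The Pigouvian subsidy equals MEB at x*: 10.03 + 1.17×35.7985 = 51.9142.

subsidy = $51.91 per unit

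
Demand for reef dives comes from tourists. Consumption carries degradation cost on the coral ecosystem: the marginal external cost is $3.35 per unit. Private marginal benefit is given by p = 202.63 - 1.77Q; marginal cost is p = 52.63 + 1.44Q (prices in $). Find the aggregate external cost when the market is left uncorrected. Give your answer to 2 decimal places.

Market equilibrium (private): 52.63 + 1.44Q = 202.63 - 1.77Q → Q_m = 46.7290.
Total external cost = MEC × Q_m = 3.35 × 46.7290 = 156.5422.

$156.54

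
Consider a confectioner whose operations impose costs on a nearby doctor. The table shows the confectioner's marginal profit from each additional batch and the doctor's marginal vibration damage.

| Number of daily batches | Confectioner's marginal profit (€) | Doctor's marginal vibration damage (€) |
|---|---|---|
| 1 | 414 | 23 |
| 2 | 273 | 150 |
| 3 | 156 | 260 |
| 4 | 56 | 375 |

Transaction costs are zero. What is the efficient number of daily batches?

2

Bargaining reaches the level where marginal profit last exceeds marginal vibration damage.
That holds through level 2 (273 ≥ 150) but not at 3 (156 < 260).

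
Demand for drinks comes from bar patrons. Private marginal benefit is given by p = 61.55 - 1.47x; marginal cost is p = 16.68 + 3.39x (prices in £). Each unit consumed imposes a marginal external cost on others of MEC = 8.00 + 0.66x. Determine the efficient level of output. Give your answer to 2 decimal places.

x* = 6.68

Social marginal benefit = demand − MEC = 53.55 - 2.13x.
Set SMB = MC: 53.55 - 2.13x = 16.68 + 3.39x → x* = 6.6793.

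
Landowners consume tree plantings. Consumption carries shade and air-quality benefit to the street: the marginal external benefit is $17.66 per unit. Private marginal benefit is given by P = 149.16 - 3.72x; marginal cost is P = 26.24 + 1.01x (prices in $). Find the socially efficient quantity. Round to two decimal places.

Social marginal benefit = demand + MEB = 166.82 - 3.72x.
Set SMB = MC: 166.82 - 3.72x = 26.24 + 1.01x → x* = 29.7209.

x* = 29.72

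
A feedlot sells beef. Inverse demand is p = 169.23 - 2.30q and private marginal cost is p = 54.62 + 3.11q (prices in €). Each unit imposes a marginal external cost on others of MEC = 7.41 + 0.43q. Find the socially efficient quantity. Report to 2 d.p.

q* = 18.36

Social marginal cost = private MC + MEC = 62.03 + 3.54q.
Set SMC = demand: 62.03 + 3.54q = 169.23 - 2.30q → q* = 18.3562.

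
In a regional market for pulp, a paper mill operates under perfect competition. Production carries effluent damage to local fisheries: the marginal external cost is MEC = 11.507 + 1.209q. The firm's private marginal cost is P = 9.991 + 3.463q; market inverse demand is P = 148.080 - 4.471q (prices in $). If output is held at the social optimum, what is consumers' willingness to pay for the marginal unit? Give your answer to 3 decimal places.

Social marginal cost = private MC + MEC = 21.498 + 4.672q.
Set SMC = demand: 21.498 + 4.672q = 148.080 - 4.471q → q* = 13.8447.
Consumer price on the demand curve at q*: 148.080 − 4.471×13.8447 = 86.1803.

P = $86.180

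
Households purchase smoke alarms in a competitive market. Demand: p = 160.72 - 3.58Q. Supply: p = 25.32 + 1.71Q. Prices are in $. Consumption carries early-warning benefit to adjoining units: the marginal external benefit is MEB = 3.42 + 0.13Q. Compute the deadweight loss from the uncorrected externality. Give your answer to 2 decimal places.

DWL = $4.41

Market equilibrium (private): 25.32 + 1.71Q = 160.72 - 3.58Q → Q_m = 25.5955.
Social marginal benefit = demand + MEB = 164.14 - 3.45Q.
Set SMB = MC: 164.14 - 3.45Q = 25.32 + 1.71Q → Q* = 26.9031.
Height of the DWL triangle at Q_m is SMB(Q_m) − MC(Q_m) = MEB(Q_m) = 6.7474.
DWL = ½ × 1.3076 × 6.7474 = 4.4115.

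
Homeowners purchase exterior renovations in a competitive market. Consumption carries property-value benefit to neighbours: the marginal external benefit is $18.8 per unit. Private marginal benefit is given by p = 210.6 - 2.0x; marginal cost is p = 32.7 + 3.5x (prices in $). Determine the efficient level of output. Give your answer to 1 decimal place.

Social marginal benefit = demand + MEB = 229.4 - 2.0x.
Set SMB = MC: 229.4 - 2.0x = 32.7 + 3.5x → x* = 35.7636.

x* = 35.8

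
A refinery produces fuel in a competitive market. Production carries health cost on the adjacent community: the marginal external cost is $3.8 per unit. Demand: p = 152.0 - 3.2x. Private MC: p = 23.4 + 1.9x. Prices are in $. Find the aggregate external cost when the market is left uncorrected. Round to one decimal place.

Market equilibrium (private): 23.4 + 1.9x = 152.0 - 3.2x → x_m = 25.2157.
Total external cost = MEC × x_m = 3.8 × 25.2157 = 95.8197.

$95.8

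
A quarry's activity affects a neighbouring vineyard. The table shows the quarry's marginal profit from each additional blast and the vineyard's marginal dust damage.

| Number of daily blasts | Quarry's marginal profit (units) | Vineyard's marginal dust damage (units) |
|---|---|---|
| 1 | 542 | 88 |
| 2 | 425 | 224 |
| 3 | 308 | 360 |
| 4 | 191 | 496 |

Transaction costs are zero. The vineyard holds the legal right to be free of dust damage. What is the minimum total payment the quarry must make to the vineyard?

312

Efficient level: marginal profit ≥ marginal dust damage through level 2, so k* = 2.
With the vineyard holding the right, the quarry must at least compensate total damage at k*: 88 + 224 = 312.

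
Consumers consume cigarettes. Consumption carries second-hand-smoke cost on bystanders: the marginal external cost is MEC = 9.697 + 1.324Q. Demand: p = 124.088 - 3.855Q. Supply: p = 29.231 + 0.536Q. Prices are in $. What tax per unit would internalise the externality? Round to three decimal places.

tax = $29.426 per unit

Social marginal benefit = demand − MEC = 114.391 - 5.179Q.
Set SMB = MC: 114.391 - 5.179Q = 29.231 + 0.536Q → Q* = 14.9011.
The Pigouvian tax equals MEC at Q*: 9.697 + 1.324×14.9011 = 29.4261.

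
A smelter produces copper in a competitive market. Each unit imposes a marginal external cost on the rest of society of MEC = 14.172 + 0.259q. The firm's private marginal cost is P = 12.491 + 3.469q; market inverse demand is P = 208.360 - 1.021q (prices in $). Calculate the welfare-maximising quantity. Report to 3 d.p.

q* = 38.260

Social marginal cost = private MC + MEC = 26.663 + 3.728q.
Set SMC = demand: 26.663 + 3.728q = 208.360 - 1.021q → q* = 38.2601.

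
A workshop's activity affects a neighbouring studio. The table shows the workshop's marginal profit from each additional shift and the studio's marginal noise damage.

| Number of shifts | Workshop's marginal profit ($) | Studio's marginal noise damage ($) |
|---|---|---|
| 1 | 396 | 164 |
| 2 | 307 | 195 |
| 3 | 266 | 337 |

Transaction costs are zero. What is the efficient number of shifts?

2

Bargaining reaches the level where marginal profit last exceeds marginal noise damage.
That holds through level 2 (307 ≥ 195) but not at 3 (266 < 337).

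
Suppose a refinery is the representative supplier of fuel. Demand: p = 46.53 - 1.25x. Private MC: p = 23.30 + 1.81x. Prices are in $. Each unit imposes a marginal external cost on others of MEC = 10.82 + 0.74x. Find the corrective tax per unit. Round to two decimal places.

tax = $13.24 per unit

Social marginal cost = private MC + MEC = 34.12 + 2.55x.
Set SMC = demand: 34.12 + 2.55x = 46.53 - 1.25x → x* = 3.2658.
The Pigouvian tax equals MEC at x*: 10.82 + 0.74×3.2658 = 13.2367.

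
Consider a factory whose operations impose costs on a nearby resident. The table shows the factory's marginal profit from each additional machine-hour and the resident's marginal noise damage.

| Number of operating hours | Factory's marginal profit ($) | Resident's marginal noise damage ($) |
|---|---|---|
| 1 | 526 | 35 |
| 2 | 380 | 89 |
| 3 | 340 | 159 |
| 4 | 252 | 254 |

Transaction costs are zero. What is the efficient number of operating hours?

3

Bargaining reaches the level where marginal profit last exceeds marginal noise damage.
That holds through level 3 (340 ≥ 159) but not at 4 (252 < 254).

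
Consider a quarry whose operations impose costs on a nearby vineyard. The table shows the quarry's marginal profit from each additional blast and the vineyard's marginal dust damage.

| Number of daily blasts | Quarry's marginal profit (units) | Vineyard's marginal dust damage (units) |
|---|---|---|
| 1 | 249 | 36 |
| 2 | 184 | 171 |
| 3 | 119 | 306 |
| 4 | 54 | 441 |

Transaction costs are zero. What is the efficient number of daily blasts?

Bargaining reaches the level where marginal profit last exceeds marginal dust damage.
That holds through level 2 (184 ≥ 171) but not at 3 (119 < 306).

2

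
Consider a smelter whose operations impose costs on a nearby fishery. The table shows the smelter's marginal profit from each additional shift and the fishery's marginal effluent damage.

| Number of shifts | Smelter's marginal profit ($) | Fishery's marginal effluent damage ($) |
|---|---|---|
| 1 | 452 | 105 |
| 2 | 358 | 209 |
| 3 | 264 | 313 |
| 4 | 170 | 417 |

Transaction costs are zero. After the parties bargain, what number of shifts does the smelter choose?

Bargaining reaches the level where marginal profit last exceeds marginal effluent damage.
That holds through level 2 (358 ≥ 209) but not at 3 (264 < 313).

2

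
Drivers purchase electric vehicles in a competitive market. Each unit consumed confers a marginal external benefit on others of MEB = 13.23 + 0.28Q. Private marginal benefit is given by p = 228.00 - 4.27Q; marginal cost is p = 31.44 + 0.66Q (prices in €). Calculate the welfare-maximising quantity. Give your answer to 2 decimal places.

Social marginal benefit = demand + MEB = 241.23 - 3.99Q.
Set SMB = MC: 241.23 - 3.99Q = 31.44 + 0.66Q → Q* = 45.1161.

Q* = 45.12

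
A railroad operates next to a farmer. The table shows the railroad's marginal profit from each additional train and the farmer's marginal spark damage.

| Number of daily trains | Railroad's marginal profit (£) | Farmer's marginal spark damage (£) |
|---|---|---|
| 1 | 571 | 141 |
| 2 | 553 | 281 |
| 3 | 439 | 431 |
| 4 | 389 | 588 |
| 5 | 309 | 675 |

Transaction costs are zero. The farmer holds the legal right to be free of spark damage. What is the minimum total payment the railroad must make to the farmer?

£853

Efficient level: marginal profit ≥ marginal spark damage through level 3, so k* = 3.
With the farmer holding the right, the railroad must at least compensate total damage at k*: 141 + 281 + 431 = 853.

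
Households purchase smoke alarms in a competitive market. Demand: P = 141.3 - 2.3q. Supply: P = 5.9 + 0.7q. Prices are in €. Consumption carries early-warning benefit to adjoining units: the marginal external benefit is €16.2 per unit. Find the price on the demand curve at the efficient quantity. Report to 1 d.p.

Social marginal benefit = demand + MEB = 157.5 - 2.3q.
Set SMB = MC: 157.5 - 2.3q = 5.9 + 0.7q → q* = 50.5333.
Consumer price on the demand curve at q*: 141.3 − 2.3×50.5333 = 25.0734.

P = €25.1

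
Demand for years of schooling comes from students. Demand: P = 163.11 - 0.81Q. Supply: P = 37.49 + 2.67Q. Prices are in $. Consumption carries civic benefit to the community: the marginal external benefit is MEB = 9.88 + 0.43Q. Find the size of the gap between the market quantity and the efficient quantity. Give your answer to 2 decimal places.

8.33 units

Market equilibrium (private): 37.49 + 2.67Q = 163.11 - 0.81Q → Q_m = 36.0977.
Social marginal benefit = demand + MEB = 172.99 - 0.38Q.
Set SMB = MC: 172.99 - 0.38Q = 37.49 + 2.67Q → Q* = 44.4262.
Gap = |36.0977 − 44.4262| = 8.3285.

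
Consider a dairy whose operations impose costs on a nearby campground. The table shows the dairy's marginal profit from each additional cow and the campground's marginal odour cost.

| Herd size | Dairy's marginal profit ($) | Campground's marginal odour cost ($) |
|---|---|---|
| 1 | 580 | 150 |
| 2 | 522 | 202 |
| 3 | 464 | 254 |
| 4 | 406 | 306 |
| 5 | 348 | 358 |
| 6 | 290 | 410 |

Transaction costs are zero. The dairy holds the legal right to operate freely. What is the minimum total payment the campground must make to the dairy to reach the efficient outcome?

Left alone the dairy would choose level 6 (marginal profit stays positive).
Efficient level: k* = 4 (marginal profit ≥ marginal odour cost through 4).
The campground must at least cover the dairy's forgone profit from cutting 6→4: 348 + 290 = 638.

$638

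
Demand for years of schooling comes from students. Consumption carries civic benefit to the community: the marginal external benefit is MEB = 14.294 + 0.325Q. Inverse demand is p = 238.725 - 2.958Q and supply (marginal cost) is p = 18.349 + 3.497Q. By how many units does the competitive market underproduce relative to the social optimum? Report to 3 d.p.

Market equilibrium (private): 18.349 + 3.497Q = 238.725 - 2.958Q → Q_m = 34.1404.
Social marginal benefit = demand + MEB = 253.019 - 2.633Q.
Set SMB = MC: 253.019 - 2.633Q = 18.349 + 3.497Q → Q* = 38.2822.
Gap = |34.1404 − 38.2822| = 4.1418.

4.142 units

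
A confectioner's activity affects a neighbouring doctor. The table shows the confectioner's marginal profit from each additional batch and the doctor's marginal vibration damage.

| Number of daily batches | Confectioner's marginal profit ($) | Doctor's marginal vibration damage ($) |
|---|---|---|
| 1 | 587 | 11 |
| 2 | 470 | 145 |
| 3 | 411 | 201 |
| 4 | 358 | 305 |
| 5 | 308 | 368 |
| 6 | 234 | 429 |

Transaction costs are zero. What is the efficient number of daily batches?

Bargaining reaches the level where marginal profit last exceeds marginal vibration damage.
That holds through level 4 (358 ≥ 305) but not at 5 (308 < 368).

4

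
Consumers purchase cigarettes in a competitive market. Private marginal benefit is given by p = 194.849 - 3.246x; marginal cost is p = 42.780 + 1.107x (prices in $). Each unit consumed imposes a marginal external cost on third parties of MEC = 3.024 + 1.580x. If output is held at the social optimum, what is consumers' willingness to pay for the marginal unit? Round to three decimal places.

P = $113.305

Social marginal benefit = demand − MEC = 191.825 - 4.826x.
Set SMB = MC: 191.825 - 4.826x = 42.780 + 1.107x → x* = 25.1214.
Consumer price on the demand curve at x*: 194.849 − 3.246×25.1214 = 113.3049.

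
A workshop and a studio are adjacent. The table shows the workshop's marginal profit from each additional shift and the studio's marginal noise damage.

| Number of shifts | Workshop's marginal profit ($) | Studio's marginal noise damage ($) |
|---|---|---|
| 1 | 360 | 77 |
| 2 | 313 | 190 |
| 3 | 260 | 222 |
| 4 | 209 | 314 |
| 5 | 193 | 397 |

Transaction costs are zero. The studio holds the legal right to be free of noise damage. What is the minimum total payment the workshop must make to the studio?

$489

Efficient level: marginal profit ≥ marginal noise damage through level 3, so k* = 3.
With the studio holding the right, the workshop must at least compensate total damage at k*: 77 + 190 + 222 = 489.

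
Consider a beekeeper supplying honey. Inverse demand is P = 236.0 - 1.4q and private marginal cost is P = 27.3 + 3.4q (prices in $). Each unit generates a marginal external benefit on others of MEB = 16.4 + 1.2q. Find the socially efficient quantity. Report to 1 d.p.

Social marginal cost = private MC − MEB = 10.9 + 2.2q.
Set SMC = demand: 10.9 + 2.2q = 236.0 - 1.4q → q* = 62.5278.

q* = 62.5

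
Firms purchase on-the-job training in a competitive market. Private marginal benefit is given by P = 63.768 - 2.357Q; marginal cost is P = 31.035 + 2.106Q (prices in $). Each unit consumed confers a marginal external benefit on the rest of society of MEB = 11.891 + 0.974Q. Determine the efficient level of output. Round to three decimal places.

Social marginal benefit = demand + MEB = 75.659 - 1.383Q.
Set SMB = MC: 75.659 - 1.383Q = 31.035 + 2.106Q → Q* = 12.7899.

Q* = 12.790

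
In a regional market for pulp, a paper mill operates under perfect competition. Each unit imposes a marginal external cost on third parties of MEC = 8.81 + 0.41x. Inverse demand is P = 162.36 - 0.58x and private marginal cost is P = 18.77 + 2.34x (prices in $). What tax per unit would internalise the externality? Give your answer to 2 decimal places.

Social marginal cost = private MC + MEC = 27.58 + 2.75x.
Set SMC = demand: 27.58 + 2.75x = 162.36 - 0.58x → x* = 40.4745.
The Pigouvian tax equals MEC at x*: 8.81 + 0.41×40.4745 = 25.4045.

tax = $25.40 per unit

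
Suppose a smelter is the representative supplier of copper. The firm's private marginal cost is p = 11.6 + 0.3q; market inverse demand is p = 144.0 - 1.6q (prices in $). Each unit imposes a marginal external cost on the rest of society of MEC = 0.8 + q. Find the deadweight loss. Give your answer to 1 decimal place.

Market equilibrium (private): 11.6 + 0.3q = 144.0 - 1.6q → q_m = 69.6842.
Social marginal cost = private MC + MEC = 12.4 + 1.3q.
Set SMC = demand: 12.4 + 1.3q = 144.0 - 1.6q → q* = 45.3793.
Between q* and q_m the wedge SMC − demand runs linearly from 0 to MEC(q_m), so the loss is a triangle.
DWL = ½ × 24.3049 × 70.4842 = 856.5557.

DWL = $856.6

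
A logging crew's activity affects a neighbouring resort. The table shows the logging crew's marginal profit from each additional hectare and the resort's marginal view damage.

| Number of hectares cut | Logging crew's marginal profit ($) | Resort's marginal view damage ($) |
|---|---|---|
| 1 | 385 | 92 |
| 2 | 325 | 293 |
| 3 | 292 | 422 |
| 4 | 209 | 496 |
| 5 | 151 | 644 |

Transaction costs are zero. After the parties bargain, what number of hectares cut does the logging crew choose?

Bargaining reaches the level where marginal profit last exceeds marginal view damage.
That holds through level 2 (325 ≥ 293) but not at 3 (292 < 422).

2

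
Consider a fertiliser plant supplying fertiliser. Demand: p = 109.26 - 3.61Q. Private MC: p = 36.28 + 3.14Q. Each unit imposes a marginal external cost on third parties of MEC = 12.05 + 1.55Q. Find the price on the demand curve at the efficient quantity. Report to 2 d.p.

P = 82.76

Social marginal cost = private MC + MEC = 48.33 + 4.69Q.
Set SMC = demand: 48.33 + 4.69Q = 109.26 - 3.61Q → Q* = 7.3410.
Consumer price on the demand curve at Q*: 109.26 − 3.61×7.3410 = 82.7590.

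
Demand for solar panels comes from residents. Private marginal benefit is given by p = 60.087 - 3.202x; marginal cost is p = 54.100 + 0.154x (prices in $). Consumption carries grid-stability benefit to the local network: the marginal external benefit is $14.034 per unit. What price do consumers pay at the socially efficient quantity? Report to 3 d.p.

Social marginal benefit = demand + MEB = 74.121 - 3.202x.
Set SMB = MC: 74.121 - 3.202x = 54.100 + 0.154x → x* = 5.9657.
Consumer price on the demand curve at x*: 60.087 − 3.202×5.9657 = 40.9848.

P = $40.985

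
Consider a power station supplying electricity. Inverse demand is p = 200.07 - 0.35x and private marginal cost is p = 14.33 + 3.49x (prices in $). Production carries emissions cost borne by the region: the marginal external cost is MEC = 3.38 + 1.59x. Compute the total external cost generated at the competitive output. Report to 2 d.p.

$2023.50

Market equilibrium (private): 14.33 + 3.49x = 200.07 - 0.35x → x_m = 48.3698.
Total external cost = ∫₀^{x_m} (3.38 + 1.59x) dx = 3.38×48.3698 + ½×1.59×48.3698² = 2023.5018.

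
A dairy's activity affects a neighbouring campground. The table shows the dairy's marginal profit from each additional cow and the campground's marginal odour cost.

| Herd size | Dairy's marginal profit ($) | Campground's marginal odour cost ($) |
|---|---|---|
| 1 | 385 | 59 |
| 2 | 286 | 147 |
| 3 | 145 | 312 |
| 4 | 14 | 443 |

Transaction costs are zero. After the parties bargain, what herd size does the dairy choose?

2

Bargaining reaches the level where marginal profit last exceeds marginal odour cost.
That holds through level 2 (286 ≥ 147) but not at 3 (145 < 312).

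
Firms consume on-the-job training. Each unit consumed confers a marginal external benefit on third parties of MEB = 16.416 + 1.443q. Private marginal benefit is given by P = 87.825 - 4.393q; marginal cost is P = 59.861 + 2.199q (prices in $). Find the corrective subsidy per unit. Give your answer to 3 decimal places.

subsidy = $28.853 per unit

Social marginal benefit = demand + MEB = 104.241 - 2.950q.
Set SMB = MC: 104.241 - 2.950q = 59.861 + 2.199q → q* = 8.6191.
The Pigouvian subsidy equals MEB at q*: 16.416 + 1.443×8.6191 = 28.8534.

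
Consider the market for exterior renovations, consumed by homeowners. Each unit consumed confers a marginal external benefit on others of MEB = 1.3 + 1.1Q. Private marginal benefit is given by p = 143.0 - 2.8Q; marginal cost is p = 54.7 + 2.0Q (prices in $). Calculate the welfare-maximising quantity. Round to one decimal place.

Q* = 24.2

Social marginal benefit = demand + MEB = 144.3 - 1.7Q.
Set SMB = MC: 144.3 - 1.7Q = 54.7 + 2.0Q → Q* = 24.2162.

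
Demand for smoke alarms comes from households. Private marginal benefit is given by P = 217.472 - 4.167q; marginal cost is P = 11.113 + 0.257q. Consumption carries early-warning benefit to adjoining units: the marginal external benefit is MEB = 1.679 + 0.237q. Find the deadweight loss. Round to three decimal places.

Market equilibrium (private): 11.113 + 0.257q = 217.472 - 4.167q → q_m = 46.6453.
Social marginal benefit = demand + MEB = 219.151 - 3.930q.
Set SMB = MC: 219.151 - 3.930q = 11.113 + 0.257q → q* = 49.6866.
Height of the DWL triangle at q_m is SMB(q_m) − MC(q_m) = MEB(q_m) = 12.7339.
DWL = ½ × 3.0413 × 12.7339 = 19.3638.

DWL = 19.364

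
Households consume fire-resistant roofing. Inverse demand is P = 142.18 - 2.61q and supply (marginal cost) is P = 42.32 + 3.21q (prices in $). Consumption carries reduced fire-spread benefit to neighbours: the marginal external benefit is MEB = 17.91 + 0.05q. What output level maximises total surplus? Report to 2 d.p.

q* = 20.41

Social marginal benefit = demand + MEB = 160.09 - 2.56q.
Set SMB = MC: 160.09 - 2.56q = 42.32 + 3.21q → q* = 20.4107.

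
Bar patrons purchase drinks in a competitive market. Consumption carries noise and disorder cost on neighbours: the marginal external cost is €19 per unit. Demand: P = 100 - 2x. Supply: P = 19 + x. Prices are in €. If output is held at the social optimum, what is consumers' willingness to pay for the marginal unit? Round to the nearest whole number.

Social marginal benefit = demand − MEC = 81 - 2x.
Set SMB = MC: 81 - 2x = 19 + x → x* = 20.6667.
Consumer price on the demand curve at x*: 100 − 2×20.6667 = 58.6666.

P = €59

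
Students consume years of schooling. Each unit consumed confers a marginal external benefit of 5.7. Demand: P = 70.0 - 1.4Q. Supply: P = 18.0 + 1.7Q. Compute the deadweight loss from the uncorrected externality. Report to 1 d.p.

Market equilibrium (private): 18.0 + 1.7Q = 70.0 - 1.4Q → Q_m = 16.7742.
Social marginal benefit = demand + MEB = 75.7 - 1.4Q.
Set SMB = MC: 75.7 - 1.4Q = 18.0 + 1.7Q → Q* = 18.6129.
Between Q* and Q_m the wedge SMB − MC runs linearly from 0 to MEB(Q_m), so the loss is a triangle.
DWL = ½ × 1.8387 × 5.7000 = 5.2403.

DWL = 5.2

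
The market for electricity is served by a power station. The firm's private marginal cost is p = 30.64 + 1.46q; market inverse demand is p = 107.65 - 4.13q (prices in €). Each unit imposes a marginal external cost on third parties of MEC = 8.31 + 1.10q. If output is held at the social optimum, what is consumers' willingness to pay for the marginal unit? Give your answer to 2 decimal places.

P = €65.24

Social marginal cost = private MC + MEC = 38.95 + 2.56q.
Set SMC = demand: 38.95 + 2.56q = 107.65 - 4.13q → q* = 10.2691.
Consumer price on the demand curve at q*: 107.65 − 4.13×10.2691 = 65.2386.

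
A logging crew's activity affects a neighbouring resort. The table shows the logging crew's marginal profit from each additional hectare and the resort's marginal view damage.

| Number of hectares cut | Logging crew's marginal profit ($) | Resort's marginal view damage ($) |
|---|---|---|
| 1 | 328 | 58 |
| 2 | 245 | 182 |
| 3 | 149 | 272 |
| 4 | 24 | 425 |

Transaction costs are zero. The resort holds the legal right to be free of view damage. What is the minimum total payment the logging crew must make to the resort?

$240

Efficient level: marginal profit ≥ marginal view damage through level 2, so k* = 2.
With the resort holding the right, the logging crew must at least compensate total damage at k*: 58 + 182 = 240.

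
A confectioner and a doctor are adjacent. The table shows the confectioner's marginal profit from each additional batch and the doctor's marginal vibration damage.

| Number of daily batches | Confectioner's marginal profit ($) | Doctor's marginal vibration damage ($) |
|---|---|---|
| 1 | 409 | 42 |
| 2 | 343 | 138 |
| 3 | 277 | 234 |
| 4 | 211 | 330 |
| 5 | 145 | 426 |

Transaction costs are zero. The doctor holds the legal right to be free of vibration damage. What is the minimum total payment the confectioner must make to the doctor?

$414

Efficient level: marginal profit ≥ marginal vibration damage through level 3, so k* = 3.
With the doctor holding the right, the confectioner must at least compensate total damage at k*: 42 + 138 + 234 = 414.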